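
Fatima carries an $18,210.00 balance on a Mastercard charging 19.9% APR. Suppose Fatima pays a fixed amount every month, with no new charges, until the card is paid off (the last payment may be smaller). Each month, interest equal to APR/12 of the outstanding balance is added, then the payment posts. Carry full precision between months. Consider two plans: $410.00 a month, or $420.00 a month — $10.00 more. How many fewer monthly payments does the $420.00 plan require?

Monthly rate r = 19.9%/12 = 1.65833% = 0.0165833.
At $410.00/mo: n = ⌈−ln(1 − rB₀/P)/ln(1+r)⌉ = 82 payments (last $40.94); total interest = total paid − $18,210.00 = $15,040.94.
At $420.00/mo: 78 payments (last $76.54); total interest $14,206.54.
Payments saved = 82 − 78 = 4.

4 fewer payments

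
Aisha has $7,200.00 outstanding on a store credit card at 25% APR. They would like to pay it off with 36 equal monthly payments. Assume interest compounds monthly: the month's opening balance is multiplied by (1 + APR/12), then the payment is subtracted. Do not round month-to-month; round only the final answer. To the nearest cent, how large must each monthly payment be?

$286.27

Monthly rate r = 25%/12 = 2.08333% = 0.0208333.
Level-payment amortization: P = B₀·r / (1 − (1+r)^(−n)) = 7200.00·0.0208333 / (1 − 1.02083^(−36)).
Denominator 1 − (1+r)^(−36) = 0.523979491.
P = 150 / 0.523979491 ≈ 286.27.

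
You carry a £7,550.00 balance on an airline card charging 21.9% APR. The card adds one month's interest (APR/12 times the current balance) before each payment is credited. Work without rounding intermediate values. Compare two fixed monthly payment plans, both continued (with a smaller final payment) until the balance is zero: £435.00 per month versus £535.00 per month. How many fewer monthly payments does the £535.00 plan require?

5 fewer payments

Monthly rate r = 21.9%/12 = 1.825% = 0.01825.
At £435.00/mo: n = ⌈−ln(1 − rB₀/P)/ln(1+r)⌉ = 22 payments (last £26.78); total interest = total paid − £7,550.00 = £1,611.78.
At £535.00/mo: 17 payments (last £250.52); total interest £1,260.52.
Payments saved = 22 − 17 = 5.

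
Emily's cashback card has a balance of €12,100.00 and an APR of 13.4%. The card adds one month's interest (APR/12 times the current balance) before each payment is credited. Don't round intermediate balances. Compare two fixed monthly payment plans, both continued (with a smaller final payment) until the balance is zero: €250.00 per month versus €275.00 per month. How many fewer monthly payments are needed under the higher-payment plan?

Monthly rate r = 13.4%/12 = 1.11667% = 0.0111667.
At €250.00/mo: n = ⌈−ln(1 − rB₀/P)/ln(1+r)⌉ = 71 payments (last €4.74); total interest = total paid − €12,100.00 = €5,404.74.
At €275.00/mo: 61 payments (last €239.78); total interest €4,639.78.
Payments saved = 71 − 61 = 10.

10 fewer payments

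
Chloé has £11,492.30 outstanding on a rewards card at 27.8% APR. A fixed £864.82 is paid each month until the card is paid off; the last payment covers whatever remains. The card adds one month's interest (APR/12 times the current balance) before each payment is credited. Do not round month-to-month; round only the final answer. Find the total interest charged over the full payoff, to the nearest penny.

£2,402.83

Monthly rate r = 27.8%/12 = 2.31667% = 0.0231667.
Payoff takes n = ⌈−ln(1 − rB₀/P)/ln(1+r)⌉ = ⌈16.066⌉ = 17 payments; the last is £58.01.
Total paid = 16·£864.82 + £58.01 = £13,895.13.
Total interest = total paid − principal = £13,895.13 − £11,492.30 = £2,402.83.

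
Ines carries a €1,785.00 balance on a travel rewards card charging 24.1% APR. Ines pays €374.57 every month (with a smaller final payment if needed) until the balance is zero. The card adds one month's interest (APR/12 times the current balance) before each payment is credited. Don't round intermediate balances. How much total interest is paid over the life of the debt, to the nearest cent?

Monthly rate r = 24.1%/12 = 2.00833% = 0.0200833.
Payoff takes n = ⌈−ln(1 − rB₀/P)/ln(1+r)⌉ = ⌈5.059⌉ = 6 payments; the last is €22.43.
Total paid = 5·€374.57 + €22.43 = €1,895.28.
Total interest = total paid − principal = €1,895.28 − €1,785.00 = €110.28.

€110.28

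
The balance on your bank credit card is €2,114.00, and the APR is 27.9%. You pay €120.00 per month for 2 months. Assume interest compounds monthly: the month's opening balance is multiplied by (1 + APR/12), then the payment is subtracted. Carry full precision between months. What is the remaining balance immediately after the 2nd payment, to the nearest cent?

€1,970.65

Monthly rate r = 27.9%/12 = 2.325% = 0.02325.
Each month: B ← B·(1+r) − €120.00.
Month 1: interest €49.15; balance after payment €2,043.15.
Month 2: interest €47.50; balance after payment €1,970.65.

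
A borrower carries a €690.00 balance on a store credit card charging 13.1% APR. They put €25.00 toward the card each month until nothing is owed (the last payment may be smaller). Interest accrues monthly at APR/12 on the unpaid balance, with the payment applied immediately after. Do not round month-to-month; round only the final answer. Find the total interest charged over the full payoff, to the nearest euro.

€136

Monthly rate r = 13.1%/12 = 1.09167% = 0.0109167.
Payoff takes n = ⌈−ln(1 − rB₀/P)/ln(1+r)⌉ = ⌈33.022⌉ = 34 payments; the last is €0.55.
Total paid = 33·€25.00 + €0.55 = €825.55.
Total interest = total paid − principal = €825.55 − €690.00 = €135.55.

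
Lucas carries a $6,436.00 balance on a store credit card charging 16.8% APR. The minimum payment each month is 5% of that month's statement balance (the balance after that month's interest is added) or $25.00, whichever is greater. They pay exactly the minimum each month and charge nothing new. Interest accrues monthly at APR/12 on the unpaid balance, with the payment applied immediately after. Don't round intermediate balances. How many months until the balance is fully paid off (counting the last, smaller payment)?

Monthly rate r = 16.8%/12 = 1.4% = 0.014.
While 5% of the post-interest balance exceeds $25.00, each month B ← (B·(1+r))·(1 − 0.05), i.e. B shrinks by the factor (1+r)·0.95 = 0.9633.
This holds for months 1–69. Entering month 70 the balance is $487.71; 5% of the post-interest balance is now below $25.00, so the flat $25.00 minimum applies from here.
From month 70 a fixed $25.00 at rate r clears $487.71 in 23 more payments. Total: 69 + 23 = 92 months.

92 months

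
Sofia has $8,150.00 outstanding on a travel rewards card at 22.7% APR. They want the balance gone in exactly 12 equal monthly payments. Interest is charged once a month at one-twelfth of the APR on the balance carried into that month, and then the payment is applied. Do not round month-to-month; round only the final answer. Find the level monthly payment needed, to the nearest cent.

Monthly rate r = 22.7%/12 = 1.89167% = 0.0189167.
Level-payment amortization: P = B₀·r / (1 − (1+r)^(−n)) = 8150.00·0.0189167 / (1 − 1.01892^(−12)).
Denominator 1 − (1+r)^(−12) = 0.201387679.
P = 154.171 / 0.201387679 ≈ 765.54.

$765.54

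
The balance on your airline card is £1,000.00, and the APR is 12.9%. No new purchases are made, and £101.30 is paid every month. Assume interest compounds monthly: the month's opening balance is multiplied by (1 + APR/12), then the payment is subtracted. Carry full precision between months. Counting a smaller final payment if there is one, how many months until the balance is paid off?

11 months

Monthly rate r = 12.9%/12 = 1.075% = 0.01075.
Recurrence: B ← B·(1+r) − £101.30.
Month 1: interest £10.75; balance after payment £909.45.
Month 2: interest £9.78; balance after payment £817.93.
Closed form: n = −ln(1 − rB₀/P)/ln(1+r) = −ln(0.89388)/ln(1.01075) ≈ 10.492, so the balance reaches zero during payment 11.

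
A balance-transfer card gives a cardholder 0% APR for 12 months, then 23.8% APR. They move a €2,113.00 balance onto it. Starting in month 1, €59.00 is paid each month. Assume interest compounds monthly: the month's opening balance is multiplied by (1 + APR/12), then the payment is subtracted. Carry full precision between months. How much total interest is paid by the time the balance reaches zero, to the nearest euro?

Promo months 1–12 at r₀ = 0%/12 = 0; months 13+ at r₁ = 23.8%/12 = 0.0198333.
After month 12 (no interest yet): B = €2,113.00 − 12·€59.00 = €1,405.00.
Then at r₁ with €59.00/mo: n₂ = −ln(1 − r₁·B/P)/ln(1+r₁) ≈ 32.55 → 33 more payments.
Total paid = 44·€59.00 + €32.52 = €2,628.52; interest = €2,628.52 − €2,113.00 = €515.52.

€516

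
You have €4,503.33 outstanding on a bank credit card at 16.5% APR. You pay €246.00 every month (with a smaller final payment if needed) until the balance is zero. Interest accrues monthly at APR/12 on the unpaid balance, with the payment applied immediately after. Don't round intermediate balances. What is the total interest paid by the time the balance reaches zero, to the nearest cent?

€720.30

Monthly rate r = 16.5%/12 = 1.375% = 0.01375.
Payoff takes n = ⌈−ln(1 − rB₀/P)/ln(1+r)⌉ = ⌈21.233⌉ = 22 payments; the last is €57.63.
Total paid = 21·€246.00 + €57.63 = €5,223.63.
Total interest = total paid − principal = €5,223.63 − €4,503.33 = €720.30.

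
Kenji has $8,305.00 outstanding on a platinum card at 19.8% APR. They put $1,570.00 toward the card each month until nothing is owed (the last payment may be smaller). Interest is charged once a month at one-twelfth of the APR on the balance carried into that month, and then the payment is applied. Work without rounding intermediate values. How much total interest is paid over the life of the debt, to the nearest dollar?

$460

Monthly rate r = 19.8%/12 = 1.65% = 0.0165.
Payoff takes n = ⌈−ln(1 − rB₀/P)/ln(1+r)⌉ = ⌈5.581⌉ = 6 payments; the last is $914.64.
Total paid = 5·$1,570.00 + $914.64 = $8,764.64.
Total interest = total paid − principal = $8,764.64 − $8,305.00 = $459.64.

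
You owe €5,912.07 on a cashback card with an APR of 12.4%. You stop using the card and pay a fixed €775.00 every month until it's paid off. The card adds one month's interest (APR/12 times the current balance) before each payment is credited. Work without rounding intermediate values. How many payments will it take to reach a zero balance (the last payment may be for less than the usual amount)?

8 months

Monthly rate r = 12.4%/12 = 1.03333% = 0.0103333.
Recurrence: B ← B·(1+r) − €775.00.
Month 1: interest €61.09; balance after payment €5,198.16.
Month 2: interest €53.71; balance after payment €4,476.88.
Closed form: n = −ln(1 − rB₀/P)/ln(1+r) = −ln(0.92117)/ln(1.01033) ≈ 7.987, so the balance reaches zero during payment 8.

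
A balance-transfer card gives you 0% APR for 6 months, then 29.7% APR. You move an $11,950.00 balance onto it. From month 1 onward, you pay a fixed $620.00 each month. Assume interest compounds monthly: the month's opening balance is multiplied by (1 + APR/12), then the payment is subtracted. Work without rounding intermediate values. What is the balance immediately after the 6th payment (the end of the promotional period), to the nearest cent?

$8,230.00

Promo months 1–6 at r₀ = 0%/12 = 0; months 7+ at r₁ = 29.7%/12 = 0.02475.
After month 6 (no interest yet): B = $11,950.00 − 6·$620.00 = $8,230.00.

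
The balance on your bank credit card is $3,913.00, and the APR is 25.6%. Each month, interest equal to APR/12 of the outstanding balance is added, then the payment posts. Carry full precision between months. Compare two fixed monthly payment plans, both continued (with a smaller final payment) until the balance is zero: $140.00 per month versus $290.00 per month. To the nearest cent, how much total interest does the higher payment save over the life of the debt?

Monthly rate r = 25.6%/12 = 2.13333% = 0.0213333.
At $140.00/mo: n = ⌈−ln(1 − rB₀/P)/ln(1+r)⌉ = 43 payments (last $135.50); total interest = total paid − $3,913.00 = $2,102.50.
At $290.00/mo: 17 payments (last $23.96); total interest $750.96.
Interest saved = $2,102.50 − $750.96 = $1,351.54.

$1,351.54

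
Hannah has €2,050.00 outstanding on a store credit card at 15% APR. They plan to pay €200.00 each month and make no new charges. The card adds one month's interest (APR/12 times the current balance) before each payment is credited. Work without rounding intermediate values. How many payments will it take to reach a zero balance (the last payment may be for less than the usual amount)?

Monthly rate r = 15%/12 = 1.25% = 0.0125.
Recurrence: B ← B·(1+r) − €200.00.
Month 1: interest €25.62; balance after payment €1,875.62.
Month 2: interest €23.45; balance after payment €1,699.07.
Closed form: n = −ln(1 − rB₀/P)/ln(1+r) = −ln(0.87187)/ln(1.0125) ≈ 11.037, so the balance reaches zero during payment 12.

12 months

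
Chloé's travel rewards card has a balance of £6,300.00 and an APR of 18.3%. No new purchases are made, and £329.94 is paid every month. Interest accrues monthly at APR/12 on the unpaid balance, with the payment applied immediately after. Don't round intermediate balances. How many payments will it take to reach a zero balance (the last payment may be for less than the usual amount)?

23 months

Monthly rate r = 18.3%/12 = 1.525% = 0.01525.
Recurrence: B ← B·(1+r) − £329.94.
Month 1: interest £96.08; balance after payment £6,066.14.
Month 2: interest £92.51; balance after payment £5,828.70.
Closed form: n = −ln(1 − rB₀/P)/ln(1+r) = −ln(0.70881)/ln(1.01525) ≈ 22.740, so the balance reaches zero during payment 23.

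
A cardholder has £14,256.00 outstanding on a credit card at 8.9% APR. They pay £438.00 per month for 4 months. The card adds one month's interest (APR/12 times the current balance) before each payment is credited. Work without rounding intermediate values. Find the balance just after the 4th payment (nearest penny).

£12,912.07

Monthly rate r = 8.9%/12 = 0.741667% = 0.00741667.
Each month: B ← B·(1+r) − £438.00.
Month 1: interest £105.73; balance after payment £13,923.73.
Month 2: interest £103.27; balance after payment £13,589.00.
Month 3: interest £100.79; balance after payment £13,251.78.
Month 4: interest £98.28; balance after payment £12,912.07.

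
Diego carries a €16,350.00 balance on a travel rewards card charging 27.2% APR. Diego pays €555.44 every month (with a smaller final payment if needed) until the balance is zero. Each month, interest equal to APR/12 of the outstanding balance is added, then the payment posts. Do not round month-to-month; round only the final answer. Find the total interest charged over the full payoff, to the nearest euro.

Monthly rate r = 27.2%/12 = 2.26667% = 0.0226667.
Payoff takes n = ⌈−ln(1 − rB₀/P)/ln(1+r)⌉ = ⌈49.089⌉ = 50 payments; the last is €50.17.
Total paid = 49·€555.44 + €50.17 = €27,266.73.
Total interest = total paid − principal = €27,266.73 − €16,350.00 = €10,916.73.

€10,917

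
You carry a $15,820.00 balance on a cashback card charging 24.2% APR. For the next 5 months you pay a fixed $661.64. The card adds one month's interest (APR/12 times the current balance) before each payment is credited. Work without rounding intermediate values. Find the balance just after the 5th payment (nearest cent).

Monthly rate r = 24.2%/12 = 2.01667% = 0.0201667.
Each month: B ← B·(1+r) − $661.64.
Month 1: interest $319.04; balance after payment $15,477.40.
Month 2: interest $312.13; balance after payment $15,127.88.
Month 3: interest $305.08; balance after payment $14,771.32.
Month 4: interest $297.89; balance after payment $14,407.57.
Month 5: interest $290.55; balance after payment $14,036.48.

$14,036.48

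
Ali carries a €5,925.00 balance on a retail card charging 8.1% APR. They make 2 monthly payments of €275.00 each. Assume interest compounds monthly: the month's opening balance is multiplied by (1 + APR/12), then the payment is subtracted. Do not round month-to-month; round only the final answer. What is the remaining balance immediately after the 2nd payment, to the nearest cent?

€5,453.40

Monthly rate r = 8.1%/12 = 0.675% = 0.00675.
Each month: B ← B·(1+r) − €275.00.
Month 1: interest €39.99; balance after payment €5,689.99.
Month 2: interest €38.41; balance after payment €5,453.40.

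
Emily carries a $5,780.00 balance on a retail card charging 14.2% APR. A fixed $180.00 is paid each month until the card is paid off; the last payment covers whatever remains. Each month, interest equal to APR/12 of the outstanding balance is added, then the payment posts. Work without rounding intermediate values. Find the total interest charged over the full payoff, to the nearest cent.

Monthly rate r = 14.2%/12 = 1.18333% = 0.0118333.
Payoff takes n = ⌈−ln(1 − rB₀/P)/ln(1+r)⌉ = ⌈40.633⌉ = 41 payments; the last is $114.26.
Total paid = 40·$180.00 + $114.26 = $7,314.26.
Total interest = total paid − principal = $7,314.26 − $5,780.00 = $1,534.26.

$1,534.26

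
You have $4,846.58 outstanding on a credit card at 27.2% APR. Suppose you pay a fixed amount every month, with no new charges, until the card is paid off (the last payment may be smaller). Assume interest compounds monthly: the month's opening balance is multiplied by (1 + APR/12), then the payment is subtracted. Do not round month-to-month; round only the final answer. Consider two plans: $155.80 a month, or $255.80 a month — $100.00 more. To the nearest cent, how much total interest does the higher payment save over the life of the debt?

Monthly rate r = 27.2%/12 = 2.26667% = 0.0226667.
At $155.80/mo: n = ⌈−ln(1 − rB₀/P)/ln(1+r)⌉ = 55 payments (last $75.59); total interest = total paid − $4,846.58 = $3,642.21.
At $255.80/mo: 26 payments (last $9.60); total interest $1,558.02.
Interest saved = $3,642.21 − $1,558.02 = $2,084.19.

$2,084.19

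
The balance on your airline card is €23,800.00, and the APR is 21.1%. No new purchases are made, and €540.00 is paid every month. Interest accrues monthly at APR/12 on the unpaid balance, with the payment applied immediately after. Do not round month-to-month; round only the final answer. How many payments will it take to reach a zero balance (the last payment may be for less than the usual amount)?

Monthly rate r = 21.1%/12 = 1.75833% = 0.0175833.
Recurrence: B ← B·(1+r) − €540.00.
Month 1: interest €418.48; balance after payment €23,678.48.
Month 2: interest €416.35; balance after payment €23,554.83.
Closed form: n = −ln(1 − rB₀/P)/ln(1+r) = −ln(0.22503)/ln(1.01758) ≈ 85.569, so the balance reaches zero during payment 86.

86 months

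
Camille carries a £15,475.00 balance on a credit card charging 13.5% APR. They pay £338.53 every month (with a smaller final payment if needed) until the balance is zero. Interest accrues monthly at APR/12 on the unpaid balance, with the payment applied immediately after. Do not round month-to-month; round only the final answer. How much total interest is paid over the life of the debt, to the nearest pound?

£6,376

Monthly rate r = 13.5%/12 = 1.125% = 0.01125.
Payoff takes n = ⌈−ln(1 − rB₀/P)/ln(1+r)⌉ = ⌈64.546⌉ = 65 payments; the last is £185.35.
Total paid = 64·£338.53 + £185.35 = £21,851.27.
Total interest = total paid − principal = £21,851.27 − £15,475.00 = £6,376.27.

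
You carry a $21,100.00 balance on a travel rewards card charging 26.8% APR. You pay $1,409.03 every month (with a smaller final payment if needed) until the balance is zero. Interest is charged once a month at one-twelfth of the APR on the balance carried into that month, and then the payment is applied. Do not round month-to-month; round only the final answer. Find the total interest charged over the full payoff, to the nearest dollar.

$4,875

Monthly rate r = 26.8%/12 = 2.23333% = 0.0223333.
Payoff takes n = ⌈−ln(1 − rB₀/P)/ln(1+r)⌉ = ⌈18.432⌉ = 19 payments; the last is $612.85.
Total paid = 18·$1,409.03 + $612.85 = $25,975.39.
Total interest = total paid − principal = $25,975.39 − $21,100.00 = $4,875.39.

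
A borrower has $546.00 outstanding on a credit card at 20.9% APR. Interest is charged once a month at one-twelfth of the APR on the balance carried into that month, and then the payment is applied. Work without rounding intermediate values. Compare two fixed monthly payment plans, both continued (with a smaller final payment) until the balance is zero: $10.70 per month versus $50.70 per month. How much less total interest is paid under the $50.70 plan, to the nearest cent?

$750.84

Monthly rate r = 20.9%/12 = 1.74167% = 0.0174167.
At $10.70/mo: n = ⌈−ln(1 − rB₀/P)/ln(1+r)⌉ = 128 payments (last $1.87); total interest = total paid − $546.00 = $814.77.
At $50.70/mo: 13 payments (last $1.53); total interest $63.93.
Interest saved = $814.77 − $63.93 = $750.84.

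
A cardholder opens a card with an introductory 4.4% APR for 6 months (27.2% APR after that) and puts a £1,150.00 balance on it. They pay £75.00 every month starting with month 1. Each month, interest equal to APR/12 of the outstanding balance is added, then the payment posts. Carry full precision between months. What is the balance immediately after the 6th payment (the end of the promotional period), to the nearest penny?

£721.39

Promo months 1–6 at r₀ = 4.4%/12 = 0.00366667; months 7+ at r₁ = 27.2%/12 = 0.0226667.
After month 6: iterate B ← B·(1+r₀) − £75.00 for 6 months → £721.39.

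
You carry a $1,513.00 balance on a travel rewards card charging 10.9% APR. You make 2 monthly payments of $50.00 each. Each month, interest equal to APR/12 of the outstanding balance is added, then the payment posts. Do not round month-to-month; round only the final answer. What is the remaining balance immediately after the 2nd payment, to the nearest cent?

Monthly rate r = 10.9%/12 = 0.908333% = 0.00908333.
Each month: B ← B·(1+r) − $50.00.
Month 1: interest $13.74; balance after payment $1,476.74.
Month 2: interest $13.41; balance after payment $1,440.16.

$1,440.16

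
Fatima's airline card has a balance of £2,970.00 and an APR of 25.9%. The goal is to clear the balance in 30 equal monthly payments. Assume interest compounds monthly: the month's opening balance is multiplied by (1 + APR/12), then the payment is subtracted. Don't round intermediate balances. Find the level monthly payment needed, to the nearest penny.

£135.51

Monthly rate r = 25.9%/12 = 2.15833% = 0.0215833.
Level-payment amortization: P = B₀·r / (1 − (1+r)^(−n)) = 2970.00·0.0215833 / (1 − 1.02158^(−30)).
Denominator 1 − (1+r)^(−30) = 0.473029832.
P = 64.1025 / 0.473029832 ≈ 135.51.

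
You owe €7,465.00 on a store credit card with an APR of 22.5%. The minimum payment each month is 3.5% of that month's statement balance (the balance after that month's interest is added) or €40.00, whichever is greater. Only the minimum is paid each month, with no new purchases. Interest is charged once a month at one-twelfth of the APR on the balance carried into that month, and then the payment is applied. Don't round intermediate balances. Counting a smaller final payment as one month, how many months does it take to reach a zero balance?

Monthly rate r = 22.5%/12 = 1.875% = 0.01875.
While 3.5% of the post-interest balance exceeds €40.00, each month B ← (B·(1+r))·(1 − 0.035), i.e. B shrinks by the factor (1+r)·0.965 = 0.98309.
This holds for months 1–112. Entering month 113 the balance is €1,105.76; 3.5% of the post-interest balance is now below €40.00, so the flat €40.00 minimum applies from here.
From month 113 a fixed €40.00 at rate r clears €1,105.76 in 40 more payments. Total: 112 + 40 = 152 months.

152 months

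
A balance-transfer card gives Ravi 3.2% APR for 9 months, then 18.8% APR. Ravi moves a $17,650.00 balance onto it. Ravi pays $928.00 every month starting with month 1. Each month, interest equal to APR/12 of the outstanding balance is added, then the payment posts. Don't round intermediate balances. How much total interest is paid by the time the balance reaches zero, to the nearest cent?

$1,303.24

Promo months 1–9 at r₀ = 3.2%/12 = 0.00266667; months 10+ at r₁ = 18.8%/12 = 0.0156667.
After month 9: iterate B ← B·(1+r₀) − $928.00 for 9 months → $9,636.50.
Then at r₁ with $928.00/mo: n₂ = −ln(1 − r₁·B/P)/ln(1+r₁) ≈ 11.42 → 12 more payments.
Total paid = 20·$928.00 + $393.24 = $18,953.24; interest = $18,953.24 − $17,650.00 = $1,303.24.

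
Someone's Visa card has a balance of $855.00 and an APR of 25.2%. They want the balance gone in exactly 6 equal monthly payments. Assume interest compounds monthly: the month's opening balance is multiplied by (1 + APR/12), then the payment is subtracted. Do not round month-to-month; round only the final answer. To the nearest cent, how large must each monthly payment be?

Monthly rate r = 25.2%/12 = 2.1% = 0.021.
Level-payment amortization: P = B₀·r / (1 − (1+r)^(−n)) = 855.00·0.021 / (1 − 1.021^(−6)).
Denominator 1 − (1+r)^(−6) = 0.117234102.
P = 17.955 / 0.117234102 ≈ 153.16.

$153.16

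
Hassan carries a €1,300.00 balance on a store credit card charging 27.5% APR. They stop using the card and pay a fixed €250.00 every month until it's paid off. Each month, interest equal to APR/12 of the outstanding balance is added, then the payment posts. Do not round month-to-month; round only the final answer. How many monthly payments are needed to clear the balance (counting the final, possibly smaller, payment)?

6 months

Monthly rate r = 27.5%/12 = 2.29167% = 0.0229167.
Recurrence: B ← B·(1+r) − €250.00.
Month 1: interest €29.79; balance after payment €1,079.79.
Month 2: interest €24.75; balance after payment €854.54.
Month 3: interest €19.58; balance after payment €624.12.
Month 4: interest €14.30; balance after payment €388.42.
Month 5: interest €8.90; balance after payment €147.32.
Month 6: interest €3.38; balance after payment €0.00.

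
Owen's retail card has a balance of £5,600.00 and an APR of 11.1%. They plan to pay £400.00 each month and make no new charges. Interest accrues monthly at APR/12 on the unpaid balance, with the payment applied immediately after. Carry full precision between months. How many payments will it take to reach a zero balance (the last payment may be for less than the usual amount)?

16 months

Monthly rate r = 11.1%/12 = 0.925% = 0.00925.
Recurrence: B ← B·(1+r) − £400.00.
Month 1: interest £51.80; balance after payment £5,251.80.
Month 2: interest £48.58; balance after payment £4,900.38.
Closed form: n = −ln(1 − rB₀/P)/ln(1+r) = −ln(0.8705)/ln(1.00925) ≈ 15.062, so the balance reaches zero during payment 16.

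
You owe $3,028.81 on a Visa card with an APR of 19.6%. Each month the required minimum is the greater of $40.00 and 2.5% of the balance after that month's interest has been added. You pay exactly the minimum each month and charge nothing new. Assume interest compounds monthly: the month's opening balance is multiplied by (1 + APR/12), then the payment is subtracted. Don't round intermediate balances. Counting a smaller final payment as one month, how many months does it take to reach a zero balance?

Monthly rate r = 19.6%/12 = 1.63333% = 0.0163333.
While 2.5% of the post-interest balance exceeds $40.00, each month B ← (B·(1+r))·(1 − 0.025), i.e. B shrinks by the factor (1+r)·0.975 = 0.99092.
This holds for months 1–72. Entering month 73 the balance is $1,571.12; 2.5% of the post-interest balance is now below $40.00, so the flat $40.00 minimum applies from here.
From month 73 a fixed $40.00 at rate r clears $1,571.12 in 64 more payments. Total: 72 + 64 = 136 months.

136 months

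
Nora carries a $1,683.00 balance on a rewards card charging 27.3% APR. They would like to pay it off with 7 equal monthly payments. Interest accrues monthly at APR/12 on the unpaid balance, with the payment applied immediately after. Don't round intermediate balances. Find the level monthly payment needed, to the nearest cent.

$262.80

Monthly rate r = 27.3%/12 = 2.275% = 0.02275.
Level-payment amortization: P = B₀·r / (1 − (1+r)^(−n)) = 1683.00·0.02275 / (1 − 1.02275^(−7)).
Denominator 1 − (1+r)^(−7) = 0.145693752.
P = 38.2882 / 0.145693752 ≈ 262.80.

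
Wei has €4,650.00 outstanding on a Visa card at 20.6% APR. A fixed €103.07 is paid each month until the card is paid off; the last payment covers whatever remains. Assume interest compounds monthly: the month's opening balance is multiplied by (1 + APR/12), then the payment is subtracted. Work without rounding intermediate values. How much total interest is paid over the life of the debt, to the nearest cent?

Monthly rate r = 20.6%/12 = 1.71667% = 0.0171667.
Payoff takes n = ⌈−ln(1 − rB₀/P)/ln(1+r)⌉ = ⌈87.499⌉ = 88 payments; the last is €51.65.
Total paid = 87·€103.07 + €51.65 = €9,018.74.
Total interest = total paid − principal = €9,018.74 − €4,650.00 = €4,368.74.

€4,368.74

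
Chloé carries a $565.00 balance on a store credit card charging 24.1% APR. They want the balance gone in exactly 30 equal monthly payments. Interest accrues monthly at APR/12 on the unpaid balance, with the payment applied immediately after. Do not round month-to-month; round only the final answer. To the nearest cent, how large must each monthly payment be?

$25.26

Monthly rate r = 24.1%/12 = 2.00833% = 0.0200833.
Level-payment amortization: P = B₀·r / (1 − (1+r)^(−n)) = 565.00·0.0200833 / (1 − 1.02008^(−30)).
Denominator 1 − (1+r)^(−30) = 0.449280514.
P = 11.3471 / 0.449280514 ≈ 25.26.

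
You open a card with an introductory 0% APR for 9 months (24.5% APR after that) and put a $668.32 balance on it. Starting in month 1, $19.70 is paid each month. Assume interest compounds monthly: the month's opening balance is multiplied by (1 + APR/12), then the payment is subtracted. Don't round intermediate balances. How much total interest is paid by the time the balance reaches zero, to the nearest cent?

$202.10

Promo months 1–9 at r₀ = 0%/12 = 0; months 10+ at r₁ = 24.5%/12 = 0.0204167.
After month 9 (no interest yet): B = $668.32 − 9·$19.70 = $491.02.
Then at r₁ with $19.70/mo: n₂ = −ln(1 − r₁·B/P)/ln(1+r₁) ≈ 35.18 → 36 more payments.
Total paid = 44·$19.70 + $3.62 = $870.42; interest = $870.42 − $668.32 = $202.10.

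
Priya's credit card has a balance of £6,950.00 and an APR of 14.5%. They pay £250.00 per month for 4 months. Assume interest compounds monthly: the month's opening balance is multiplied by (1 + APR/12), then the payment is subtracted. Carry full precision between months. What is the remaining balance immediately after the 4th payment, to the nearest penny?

£6,273.78

Monthly rate r = 14.5%/12 = 1.20833% = 0.0120833.
Each month: B ← B·(1+r) − £250.00.
Month 1: interest £83.98; balance after payment £6,783.98.
Month 2: interest £81.97; balance after payment £6,615.95.
Month 3: interest £79.94; balance after payment £6,445.90.
Month 4: interest £77.89; balance after payment £6,273.78.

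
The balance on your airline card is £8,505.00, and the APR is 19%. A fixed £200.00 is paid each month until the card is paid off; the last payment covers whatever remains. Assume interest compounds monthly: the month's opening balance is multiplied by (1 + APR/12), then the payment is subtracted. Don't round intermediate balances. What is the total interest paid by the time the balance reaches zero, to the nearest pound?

Monthly rate r = 19%/12 = 1.58333% = 0.0158333.
Payoff takes n = ⌈−ln(1 − rB₀/P)/ln(1+r)⌉ = ⌈71.216⌉ = 72 payments; the last is £43.44.
Total paid = 71·£200.00 + £43.44 = £14,243.44.
Total interest = total paid − principal = £14,243.44 − £8,505.00 = £5,738.44.

£5,738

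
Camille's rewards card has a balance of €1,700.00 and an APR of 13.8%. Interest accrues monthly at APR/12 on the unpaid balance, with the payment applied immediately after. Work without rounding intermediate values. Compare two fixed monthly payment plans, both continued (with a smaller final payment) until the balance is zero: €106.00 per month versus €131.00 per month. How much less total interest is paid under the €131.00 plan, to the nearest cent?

€38.32

Monthly rate r = 13.8%/12 = 1.15% = 0.0115.
At €106.00/mo: n = ⌈−ln(1 − rB₀/P)/ln(1+r)⌉ = 18 payments (last €88.05); total interest = total paid − €1,700.00 = €190.05.
At €131.00/mo: 15 payments (last €17.73); total interest €151.73.
Interest saved = €190.05 − €151.73 = €38.32.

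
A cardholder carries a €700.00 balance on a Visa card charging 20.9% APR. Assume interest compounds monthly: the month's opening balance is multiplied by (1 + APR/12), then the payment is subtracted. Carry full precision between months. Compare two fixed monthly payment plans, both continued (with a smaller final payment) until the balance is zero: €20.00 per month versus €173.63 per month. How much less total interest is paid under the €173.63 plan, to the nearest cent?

€357.12

Monthly rate r = 20.9%/12 = 1.74167% = 0.0174167.
At €20.00/mo: n = ⌈−ln(1 − rB₀/P)/ln(1+r)⌉ = 55 payments (last €9.47); total interest = total paid − €700.00 = €389.47.
At €173.63/mo: 5 payments (last €37.83); total interest €32.35.
Interest saved = €389.47 − €32.35 = €357.12.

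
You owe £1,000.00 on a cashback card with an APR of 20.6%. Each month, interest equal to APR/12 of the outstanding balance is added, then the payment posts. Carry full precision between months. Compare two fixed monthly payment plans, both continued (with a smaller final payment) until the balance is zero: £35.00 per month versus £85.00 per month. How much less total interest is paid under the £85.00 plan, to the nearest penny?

Monthly rate r = 20.6%/12 = 1.71667% = 0.0171667.
At £35.00/mo: n = ⌈−ln(1 − rB₀/P)/ln(1+r)⌉ = 40 payments (last £21.58); total interest = total paid − £1,000.00 = £386.58.
At £85.00/mo: 14 payments (last £21.73); total interest £126.73.
Interest saved = £386.58 − £126.73 = £259.85.

£259.85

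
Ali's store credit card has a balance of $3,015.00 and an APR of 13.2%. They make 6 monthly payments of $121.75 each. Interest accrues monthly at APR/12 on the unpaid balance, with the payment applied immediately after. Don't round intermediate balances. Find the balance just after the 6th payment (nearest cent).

$2,468.66

Monthly rate r = 13.2%/12 = 1.1% = 0.011.
Each month: B ← B·(1+r) − $121.75.
Month 1: interest $33.16; balance after payment $2,926.41.
Month 2: interest $32.19; balance after payment $2,836.86.
Month 3: interest $31.21; balance after payment $2,746.31.
Month 4: interest $30.21; balance after payment $2,654.77.
Month 5: interest $29.20; balance after payment $2,562.22.
Month 6: interest $28.18; balance after payment $2,468.66.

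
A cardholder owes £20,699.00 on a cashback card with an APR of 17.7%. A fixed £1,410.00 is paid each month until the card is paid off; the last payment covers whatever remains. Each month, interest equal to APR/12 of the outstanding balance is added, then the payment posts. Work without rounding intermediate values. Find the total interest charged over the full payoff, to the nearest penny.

£2,802.07

Monthly rate r = 17.7%/12 = 1.475% = 0.01475.
Payoff takes n = ⌈−ln(1 − rB₀/P)/ln(1+r)⌉ = ⌈16.666⌉ = 17 payments; the last is £941.07.
Total paid = 16·£1,410.00 + £941.07 = £23,501.07.
Total interest = total paid − principal = £23,501.07 − £20,699.00 = £2,802.07.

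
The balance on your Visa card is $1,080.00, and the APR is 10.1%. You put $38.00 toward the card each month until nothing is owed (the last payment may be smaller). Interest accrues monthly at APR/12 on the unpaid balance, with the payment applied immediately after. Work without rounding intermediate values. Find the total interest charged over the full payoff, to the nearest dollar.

$160

Monthly rate r = 10.1%/12 = 0.841667% = 0.00841667.
Payoff takes n = ⌈−ln(1 − rB₀/P)/ln(1+r)⌉ = ⌈32.620⌉ = 33 payments; the last is $23.58.
Total paid = 32·$38.00 + $23.58 = $1,239.58.
Total interest = total paid − principal = $1,239.58 − $1,080.00 = $159.58.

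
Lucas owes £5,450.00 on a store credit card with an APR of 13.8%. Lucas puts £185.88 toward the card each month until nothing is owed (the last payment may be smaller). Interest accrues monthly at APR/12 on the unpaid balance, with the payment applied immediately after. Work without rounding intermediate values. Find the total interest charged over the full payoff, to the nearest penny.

£1,235.44

Monthly rate r = 13.8%/12 = 1.15% = 0.0115.
Payoff takes n = ⌈−ln(1 − rB₀/P)/ln(1+r)⌉ = ⌈35.966⌉ = 36 payments; the last is £179.64.
Total paid = 35·£185.88 + £179.64 = £6,685.44.
Total interest = total paid − principal = £6,685.44 − £5,450.00 = £1,235.44.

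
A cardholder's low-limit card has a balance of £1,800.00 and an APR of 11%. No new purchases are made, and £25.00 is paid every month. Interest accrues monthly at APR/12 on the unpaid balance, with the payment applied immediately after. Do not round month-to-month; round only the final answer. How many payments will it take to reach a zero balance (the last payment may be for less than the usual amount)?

119 payments

Monthly rate r = 11%/12 = 0.916667% = 0.00916667.
Recurrence: B ← B·(1+r) − £25.00.
Month 1: interest £16.50; balance after payment £1,791.50.
Month 2: interest £16.42; balance after payment £1,782.92.
Closed form: n = −ln(1 − rB₀/P)/ln(1+r) = −ln(0.34)/ln(1.00917) ≈ 118.227, so the balance reaches zero during payment 119.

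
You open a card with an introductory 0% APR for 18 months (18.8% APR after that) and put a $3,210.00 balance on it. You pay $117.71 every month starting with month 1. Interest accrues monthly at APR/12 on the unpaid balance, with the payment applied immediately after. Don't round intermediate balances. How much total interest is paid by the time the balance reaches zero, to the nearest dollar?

$97

Promo months 1–18 at r₀ = 0%/12 = 0; months 19+ at r₁ = 18.8%/12 = 0.0156667.
After month 18 (no interest yet): B = $3,210.00 − 18·$117.71 = $1,091.22.
Then at r₁ with $117.71/mo: n₂ = −ln(1 − r₁·B/P)/ln(1+r₁) ≈ 10.10 → 11 more payments.
Total paid = 28·$117.71 + $11.27 = $3,307.15; interest = $3,307.15 − $3,210.00 = $97.15.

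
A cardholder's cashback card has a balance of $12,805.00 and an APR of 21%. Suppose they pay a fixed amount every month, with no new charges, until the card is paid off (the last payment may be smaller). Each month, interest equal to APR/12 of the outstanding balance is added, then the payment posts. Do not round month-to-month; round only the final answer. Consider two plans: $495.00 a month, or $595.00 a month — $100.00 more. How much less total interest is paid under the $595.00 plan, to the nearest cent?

Monthly rate r = 21%/12 = 1.75% = 0.0175.
At $495.00/mo: n = ⌈−ln(1 − rB₀/P)/ln(1+r)⌉ = 35 payments (last $369.12); total interest = total paid − $12,805.00 = $4,394.12.
At $595.00/mo: 28 payments (last $144.37); total interest $3,404.37.
Interest saved = $4,394.12 − $3,404.37 = $989.75.

$989.75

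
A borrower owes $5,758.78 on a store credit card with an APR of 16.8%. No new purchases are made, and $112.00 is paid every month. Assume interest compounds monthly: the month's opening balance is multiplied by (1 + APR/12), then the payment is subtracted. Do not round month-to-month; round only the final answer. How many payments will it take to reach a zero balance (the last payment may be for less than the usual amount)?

Monthly rate r = 16.8%/12 = 1.4% = 0.014.
Recurrence: B ← B·(1+r) − $112.00.
Month 1: interest $80.62; balance after payment $5,727.40.
Month 2: interest $80.18; balance after payment $5,695.59.
Closed form: n = −ln(1 − rB₀/P)/ln(1+r) = −ln(0.28015)/ln(1.014) ≈ 91.522, so the balance reaches zero during payment 92.

92 months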